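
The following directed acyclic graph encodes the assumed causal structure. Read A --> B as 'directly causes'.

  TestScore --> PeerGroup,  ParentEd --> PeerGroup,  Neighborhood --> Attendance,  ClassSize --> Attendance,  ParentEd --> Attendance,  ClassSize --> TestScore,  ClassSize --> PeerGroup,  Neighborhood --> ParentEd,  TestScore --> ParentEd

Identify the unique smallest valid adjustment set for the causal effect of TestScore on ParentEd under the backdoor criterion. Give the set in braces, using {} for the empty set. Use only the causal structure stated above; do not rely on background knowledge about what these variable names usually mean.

Variables eligible for adjustment (non-descendants of TestScore, excluding TestScore and ParentEd): {ClassSize, Neighborhood}.
Backdoor paths from TestScore to ParentEd:
  P1: TestScore <- ClassSize -> Attendance <- Neighborhood -> ParentEd
  P2: TestScore <- ClassSize -> Attendance <- ParentEd
  P3: TestScore <- ClassSize -> PeerGroup <- ParentEd
Each backdoor path contains an unconditioned collider, so every path is already blocked with the empty conditioning set:
  P1: blocked at collider Attendance (neither it nor any descendant is in the conditioning set).
  P2: blocked at collider Attendance (neither it nor any descendant is in the conditioning set).
  P3: blocked at collider PeerGroup (neither it nor any descendant is in the conditioning set).
The empty set is therefore the unique smallest valid set.

{}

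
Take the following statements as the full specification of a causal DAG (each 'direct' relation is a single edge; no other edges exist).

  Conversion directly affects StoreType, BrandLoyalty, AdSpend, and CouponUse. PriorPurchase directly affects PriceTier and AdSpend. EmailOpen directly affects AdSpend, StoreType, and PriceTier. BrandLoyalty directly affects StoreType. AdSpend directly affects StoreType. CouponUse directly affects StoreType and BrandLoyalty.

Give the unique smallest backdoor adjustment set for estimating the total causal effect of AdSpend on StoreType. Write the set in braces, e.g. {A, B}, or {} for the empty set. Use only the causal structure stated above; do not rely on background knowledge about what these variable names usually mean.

Variables eligible for adjustment (non-descendants of AdSpend, excluding AdSpend and StoreType): {BrandLoyalty, Conversion, CouponUse, EmailOpen, PriceTier, PriorPurchase}.
Backdoor paths from AdSpend to StoreType:
  P1: AdSpend <- Conversion -> CouponUse -> BrandLoyalty -> StoreType
  P2: AdSpend <- Conversion -> CouponUse -> StoreType
  P3: AdSpend <- Conversion -> BrandLoyalty <- CouponUse -> StoreType
  P4: AdSpend <- Conversion -> BrandLoyalty -> StoreType
  P5: AdSpend <- Conversion -> StoreType
  P6: AdSpend <- PriorPurchase -> PriceTier <- EmailOpen -> StoreType
  P7: AdSpend <- EmailOpen -> StoreType
The empty set is not sufficient: P1 (AdSpend <- Conversion -> CouponUse -> BrandLoyalty -> StoreType) has no collider blocking it and no conditioned non-collider, so it is open.
Try {Conversion, EmailOpen}:
  P1: blocked at fork node Conversion ∈ conditioning set.
  P2: blocked at fork node Conversion ∈ conditioning set.
  P3: blocked at fork node Conversion ∈ conditioning set.
  P4: blocked at fork node Conversion ∈ conditioning set.
  P5: blocked at fork node Conversion ∈ conditioning set.
  P6: blocked at collider PriceTier (neither it nor any descendant is in the conditioning set).
  P7: blocked at fork node EmailOpen ∈ conditioning set.
{Conversion, EmailOpen} contains no descendant of AdSpend and blocks every backdoor path.
Every element of {Conversion, EmailOpen} is needed (dropping Conversion leaves P1 open; dropping EmailOpen leaves P7 open), so no proper subset is valid.
Among all size-2 subsets of the eligible variables, only {Conversion, EmailOpen} blocks every backdoor path, so it is the unique smallest valid adjustment set.

{Conversion, EmailOpen}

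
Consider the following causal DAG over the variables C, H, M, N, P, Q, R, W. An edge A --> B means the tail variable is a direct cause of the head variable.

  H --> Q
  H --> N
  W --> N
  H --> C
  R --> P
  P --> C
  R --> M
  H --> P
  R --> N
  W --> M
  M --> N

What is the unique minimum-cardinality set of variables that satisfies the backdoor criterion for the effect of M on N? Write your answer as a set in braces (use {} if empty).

{R, W}

Variables eligible for adjustment (non-descendants of M, excluding M and N): {C, H, P, Q, R, W}.
Backdoor paths from M to N:
  P1: M <- R -> P <- H -> N
  P2: M <- R -> P -> C <- H -> N
  P3: M <- R -> N
  P4: M <- W -> N
The empty set is not sufficient: P3 (M <- R -> N) has no collider blocking it and no conditioned non-collider, so it is open.
Try {R, W}:
  P1: blocked at fork node R ∈ conditioning set.
  P2: blocked at fork node R ∈ conditioning set.
  P3: blocked at fork node R ∈ conditioning set.
  P4: blocked at fork node W ∈ conditioning set.
{R, W} contains no descendant of M and blocks every backdoor path.
Every element of {R, W} is needed (dropping R leaves P3 open; dropping W leaves P4 open), so no proper subset is valid.
Among all size-2 subsets of the eligible variables, only {R, W} blocks every backdoor path, so it is the unique smallest valid adjustment set.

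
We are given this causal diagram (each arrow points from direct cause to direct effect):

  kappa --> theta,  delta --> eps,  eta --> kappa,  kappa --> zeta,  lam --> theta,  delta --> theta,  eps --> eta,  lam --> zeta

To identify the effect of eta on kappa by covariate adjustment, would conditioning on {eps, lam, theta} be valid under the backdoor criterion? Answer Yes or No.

No

Backdoor paths from eta to kappa (paths whose first edge points into eta):
  P1: eta <- eps <- delta -> theta <- lam -> zeta <- kappa
  P2: eta <- eps <- delta -> theta <- kappa
Condition 1 (no descendant of eta in the set): FAILS — theta is a descendant of eta.
Condition 2 (every backdoor path blocked by {eps, lam, theta}):
  P1: blocked at chain node eps ∈ conditioning set.
  P2: blocked at chain node eps ∈ conditioning set.
{eps, lam, theta} does not satisfy the backdoor criterion.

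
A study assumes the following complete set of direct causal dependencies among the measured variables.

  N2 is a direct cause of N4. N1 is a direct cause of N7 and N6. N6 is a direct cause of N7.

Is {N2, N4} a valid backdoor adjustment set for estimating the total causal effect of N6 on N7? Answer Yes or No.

No

Backdoor paths from N6 to N7 (paths whose first edge points into N6):
  P1: N6 <- N1 -> N7
Condition 1 (no descendant of N6 in the set): holds — descendants of N6 are {N7}; none are in {N2, N4}.
Condition 2 (every backdoor path blocked by {N2, N4}):
  P1: open — no interior node is in the conditioning set.
{N2, N4} does not satisfy the backdoor criterion.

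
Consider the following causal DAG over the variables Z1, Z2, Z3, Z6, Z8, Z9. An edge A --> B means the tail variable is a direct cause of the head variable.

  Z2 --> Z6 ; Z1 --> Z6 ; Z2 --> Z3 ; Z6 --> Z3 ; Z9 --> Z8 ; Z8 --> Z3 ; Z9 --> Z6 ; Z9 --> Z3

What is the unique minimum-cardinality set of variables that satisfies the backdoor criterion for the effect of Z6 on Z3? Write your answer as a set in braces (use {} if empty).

{Z2, Z9}

Variables eligible for adjustment (non-descendants of Z6, excluding Z6 and Z3): {Z1, Z2, Z8, Z9}.
Backdoor paths from Z6 to Z3:
  P1: Z6 <- Z9 -> Z8 -> Z3
  P2: Z6 <- Z9 -> Z3
  P3: Z6 <- Z2 -> Z3
The empty set is not sufficient: P1 (Z6 <- Z9 -> Z8 -> Z3) has no collider blocking it and no conditioned non-collider, so it is open.
Try {Z2, Z9}:
  P1: blocked at fork node Z9 ∈ conditioning set.
  P2: blocked at fork node Z9 ∈ conditioning set.
  P3: blocked at fork node Z2 ∈ conditioning set.
{Z2, Z9} contains no descendant of Z6 and blocks every backdoor path.
Every element of {Z2, Z9} is needed (dropping Z2 leaves P3 open; dropping Z9 leaves P1 open), so no proper subset is valid.
Among all size-2 subsets of the eligible variables, only {Z2, Z9} blocks every backdoor path, so it is the unique smallest valid adjustment set.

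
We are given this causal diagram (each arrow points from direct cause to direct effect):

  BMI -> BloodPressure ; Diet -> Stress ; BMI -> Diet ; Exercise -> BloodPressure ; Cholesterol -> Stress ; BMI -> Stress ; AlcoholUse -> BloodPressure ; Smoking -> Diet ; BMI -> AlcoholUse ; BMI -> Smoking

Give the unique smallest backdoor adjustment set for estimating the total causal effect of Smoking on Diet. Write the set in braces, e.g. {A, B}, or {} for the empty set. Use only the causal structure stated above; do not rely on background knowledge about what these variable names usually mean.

Variables eligible for adjustment (non-descendants of Smoking, excluding Smoking and Diet): {AlcoholUse, BMI, BloodPressure, Cholesterol, Exercise}.
Backdoor paths from Smoking to Diet:
  P1: Smoking <- BMI -> Diet
  P2: Smoking <- BMI -> Stress <- Diet
The empty set is not sufficient: P1 (Smoking <- BMI -> Diet) has no collider blocking it and no conditioned non-collider, so it is open.
Try {BMI}:
  P1: blocked at fork node BMI ∈ conditioning set.
  P2: blocked at fork node BMI ∈ conditioning set.
{BMI} contains no descendant of Smoking and blocks every backdoor path.
No other singleton works — e.g. {Cholesterol} leaves P1 open — so {BMI} is the unique smallest valid adjustment set.

{BMI}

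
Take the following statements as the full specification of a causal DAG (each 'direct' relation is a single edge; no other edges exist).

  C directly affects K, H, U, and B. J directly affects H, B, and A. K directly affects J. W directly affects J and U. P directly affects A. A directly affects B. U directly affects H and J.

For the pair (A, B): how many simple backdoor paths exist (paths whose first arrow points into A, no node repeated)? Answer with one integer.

8

A backdoor path from A to B is any simple undirected path whose first edge points into A (i.e. leaves A via a parent).
Parents of A: {J, P}.
Enumerating:
  P1: A <- J <- K <- C -> B
  P2: A <- J <- W -> U <- C -> B
  P3: A <- J <- W -> U -> H <- C -> B
  P4: A <- J <- U <- C -> B
  P5: A <- J <- U -> H <- C -> B
  P6: A <- J -> H <- C -> B
  P7: A <- J -> H <- U <- C -> B
  P8: A <- J -> B
That exhausts the simple backdoor paths. Count: 8.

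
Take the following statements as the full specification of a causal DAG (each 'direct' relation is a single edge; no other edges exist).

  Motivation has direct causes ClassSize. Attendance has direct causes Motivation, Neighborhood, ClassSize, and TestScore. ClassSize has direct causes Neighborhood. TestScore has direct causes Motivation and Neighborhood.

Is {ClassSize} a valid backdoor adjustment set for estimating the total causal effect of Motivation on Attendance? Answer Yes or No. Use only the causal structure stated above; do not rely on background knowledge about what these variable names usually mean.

Yes

Backdoor paths from Motivation to Attendance (paths whose first edge points into Motivation):
  P1: Motivation <- ClassSize <- Neighborhood -> TestScore -> Attendance
  P2: Motivation <- ClassSize <- Neighborhood -> Attendance
  P3: Motivation <- ClassSize -> Attendance
Condition 1 (no descendant of Motivation in the set): holds — descendants of Motivation are {Attendance, TestScore}; none are in {ClassSize}.
Condition 2 (every backdoor path blocked by {ClassSize}):
  P1: blocked at chain node ClassSize ∈ conditioning set.
  P2: blocked at chain node ClassSize ∈ conditioning set.
  P3: blocked at fork node ClassSize ∈ conditioning set.
{ClassSize} satisfies the backdoor criterion.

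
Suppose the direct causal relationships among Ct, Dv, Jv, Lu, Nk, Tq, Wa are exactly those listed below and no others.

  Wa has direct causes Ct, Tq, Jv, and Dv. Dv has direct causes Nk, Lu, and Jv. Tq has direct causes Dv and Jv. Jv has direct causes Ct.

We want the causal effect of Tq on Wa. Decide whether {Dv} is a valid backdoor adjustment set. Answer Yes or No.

Backdoor paths from Tq to Wa (paths whose first edge points into Tq):
  P1: Tq <- Jv <- Ct -> Wa
  P2: Tq <- Jv -> Dv -> Wa
  P3: Tq <- Jv -> Wa
  P4: Tq <- Dv <- Jv <- Ct -> Wa
  P5: Tq <- Dv <- Jv -> Wa
  P6: Tq <- Dv -> Wa
Condition 1 (no descendant of Tq in the set): holds — descendants of Tq are {Wa}; none are in {Dv}.
Condition 2 (every backdoor path blocked by {Dv}):
  P1: open — no interior node is in the conditioning set.
  P2: blocked at chain node Dv ∈ conditioning set.
  P3: open — no interior node is in the conditioning set.
  P4: blocked at chain node Dv ∈ conditioning set.
  P5: blocked at chain node Dv ∈ conditioning set.
  P6: blocked at fork node Dv ∈ conditioning set.
{Dv} does not satisfy the backdoor criterion.

No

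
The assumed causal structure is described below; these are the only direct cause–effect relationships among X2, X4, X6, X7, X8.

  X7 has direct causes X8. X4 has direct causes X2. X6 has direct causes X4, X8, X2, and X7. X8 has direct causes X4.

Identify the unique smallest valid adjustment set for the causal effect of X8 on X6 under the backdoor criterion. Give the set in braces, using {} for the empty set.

Variables eligible for adjustment (non-descendants of X8, excluding X8 and X6): {X2, X4}.
Backdoor paths from X8 to X6:
  P1: X8 <- X4 <- X2 -> X6
  P2: X8 <- X4 -> X6
The empty set is not sufficient: P1 (X8 <- X4 <- X2 -> X6) has no collider blocking it and no conditioned non-collider, so it is open.
Try {X4}:
  P1: blocked at chain node X4 ∈ conditioning set.
  P2: blocked at fork node X4 ∈ conditioning set.
{X4} contains no descendant of X8 and blocks every backdoor path.
No other singleton works — e.g. {X2} leaves P2 open — so {X4} is the unique smallest valid adjustment set.

{X4}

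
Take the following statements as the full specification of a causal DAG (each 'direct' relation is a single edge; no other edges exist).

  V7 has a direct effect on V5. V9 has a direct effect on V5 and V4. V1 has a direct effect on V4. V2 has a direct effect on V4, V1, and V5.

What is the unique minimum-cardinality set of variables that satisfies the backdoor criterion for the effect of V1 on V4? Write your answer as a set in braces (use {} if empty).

{V2}

Variables eligible for adjustment (non-descendants of V1, excluding V1 and V4): {V2, V5, V7, V9}.
Backdoor paths from V1 to V4:
  P1: V1 <- V2 -> V4
  P2: V1 <- V2 -> V5 <- V9 -> V4
The empty set is not sufficient: P1 (V1 <- V2 -> V4) has no collider blocking it and no conditioned non-collider, so it is open.
Try {V2}:
  P1: blocked at fork node V2 ∈ conditioning set.
  P2: blocked at fork node V2 ∈ conditioning set.
{V2} contains no descendant of V1 and blocks every backdoor path.
No other singleton works — e.g. {V7} leaves P1 open — so {V2} is the unique smallest valid adjustment set.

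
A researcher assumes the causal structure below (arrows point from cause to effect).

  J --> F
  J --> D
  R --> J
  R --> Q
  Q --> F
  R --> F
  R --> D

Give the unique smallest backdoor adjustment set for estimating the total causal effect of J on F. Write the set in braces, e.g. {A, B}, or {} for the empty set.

{R}

Variables eligible for adjustment (non-descendants of J, excluding J and F): {Q, R}.
Backdoor paths from J to F:
  P1: J <- R -> Q -> F
  P2: J <- R -> F
The empty set is not sufficient: P1 (J <- R -> Q -> F) has no collider blocking it and no conditioned non-collider, so it is open.
Try {R}:
  P1: blocked at fork node R ∈ conditioning set.
  P2: blocked at fork node R ∈ conditioning set.
{R} contains no descendant of J and blocks every backdoor path.
No other singleton works — e.g. {Q} leaves P2 open — so {R} is the unique smallest valid adjustment set.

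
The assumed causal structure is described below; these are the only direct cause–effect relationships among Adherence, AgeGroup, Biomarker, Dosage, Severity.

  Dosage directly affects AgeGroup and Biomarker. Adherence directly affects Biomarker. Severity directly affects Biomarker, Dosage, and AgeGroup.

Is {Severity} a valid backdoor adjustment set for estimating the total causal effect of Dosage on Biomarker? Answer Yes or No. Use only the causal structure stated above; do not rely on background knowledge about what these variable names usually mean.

Backdoor paths from Dosage to Biomarker (paths whose first edge points into Dosage):
  P1: Dosage <- Severity -> Biomarker
Condition 1 (no descendant of Dosage in the set): holds — descendants of Dosage are {AgeGroup, Biomarker}; none are in {Severity}.
Condition 2 (every backdoor path blocked by {Severity}):
  P1: blocked at fork node Severity ∈ conditioning set.
{Severity} satisfies the backdoor criterion.

Yes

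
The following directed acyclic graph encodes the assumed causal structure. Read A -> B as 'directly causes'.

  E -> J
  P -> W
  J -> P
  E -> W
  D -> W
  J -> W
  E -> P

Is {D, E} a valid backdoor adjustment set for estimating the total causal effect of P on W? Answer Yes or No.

No

Backdoor paths from P to W (paths whose first edge points into P):
  P1: P <- E -> J -> W
  P2: P <- E -> W
  P3: P <- J <- E -> W
  P4: P <- J -> W
Condition 1 (no descendant of P in the set): holds — descendants of P are {W}; none are in {D, E}.
Condition 2 (every backdoor path blocked by {D, E}):
  P1: blocked at fork node E ∈ conditioning set.
  P2: blocked at fork node E ∈ conditioning set.
  P3: blocked at fork node E ∈ conditioning set.
  P4: open — no interior node is in the conditioning set.
{D, E} does not satisfy the backdoor criterion.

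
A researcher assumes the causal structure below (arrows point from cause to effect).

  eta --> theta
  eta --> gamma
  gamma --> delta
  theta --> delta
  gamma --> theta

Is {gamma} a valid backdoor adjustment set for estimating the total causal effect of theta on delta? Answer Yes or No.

Backdoor paths from theta to delta (paths whose first edge points into theta):
  P1: theta <- eta -> gamma -> delta
  P2: theta <- gamma -> delta
Condition 1 (no descendant of theta in the set): holds — descendants of theta are {delta}; none are in {gamma}.
Condition 2 (every backdoor path blocked by {gamma}):
  P1: blocked at chain node gamma ∈ conditioning set.
  P2: blocked at fork node gamma ∈ conditioning set.
{gamma} satisfies the backdoor criterion.

Yes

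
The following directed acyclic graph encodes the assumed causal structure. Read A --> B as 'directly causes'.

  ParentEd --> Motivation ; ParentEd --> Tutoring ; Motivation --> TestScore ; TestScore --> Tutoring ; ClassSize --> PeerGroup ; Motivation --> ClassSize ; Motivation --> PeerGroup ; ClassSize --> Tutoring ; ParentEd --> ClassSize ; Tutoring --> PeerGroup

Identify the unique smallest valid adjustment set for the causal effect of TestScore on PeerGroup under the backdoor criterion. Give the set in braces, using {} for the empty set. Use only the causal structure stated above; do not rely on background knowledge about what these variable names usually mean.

{Motivation}

Variables eligible for adjustment (non-descendants of TestScore, excluding TestScore and PeerGroup): {ClassSize, Motivation, ParentEd}.
Backdoor paths from TestScore to PeerGroup:
  P1: TestScore <- Motivation <- ParentEd -> ClassSize -> Tutoring -> PeerGroup
  P2: TestScore <- Motivation <- ParentEd -> ClassSize -> PeerGroup
  P3: TestScore <- Motivation <- ParentEd -> Tutoring <- ClassSize -> PeerGroup
  P4: TestScore <- Motivation <- ParentEd -> Tutoring -> PeerGroup
  P5: TestScore <- Motivation -> ClassSize <- ParentEd -> Tutoring -> PeerGroup
  P6: TestScore <- Motivation -> ClassSize -> Tutoring -> PeerGroup
  P7: TestScore <- Motivation -> ClassSize -> PeerGroup
  P8: TestScore <- Motivation -> PeerGroup
The empty set is not sufficient: P1 (TestScore <- Motivation <- ParentEd -> ClassSize -> Tutoring -> PeerGroup) has no collider blocking it and no conditioned non-collider, so it is open.
Try {Motivation}:
  P1: blocked at chain node Motivation ∈ conditioning set.
  P2: blocked at chain node Motivation ∈ conditioning set.
  P3: blocked at chain node Motivation ∈ conditioning set.
  P4: blocked at chain node Motivation ∈ conditioning set.
  P5: blocked at fork node Motivation ∈ conditioning set.
  P6: blocked at fork node Motivation ∈ conditioning set.
  P7: blocked at fork node Motivation ∈ conditioning set.
  P8: blocked at fork node Motivation ∈ conditioning set.
{Motivation} contains no descendant of TestScore and blocks every backdoor path.
No other singleton works — e.g. {ParentEd} leaves P6 open — so {Motivation} is the unique smallest valid adjustment set.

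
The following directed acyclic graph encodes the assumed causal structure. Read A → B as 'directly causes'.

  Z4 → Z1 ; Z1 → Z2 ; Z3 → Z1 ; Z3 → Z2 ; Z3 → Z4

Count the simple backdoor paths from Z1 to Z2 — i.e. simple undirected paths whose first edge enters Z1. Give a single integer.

A backdoor path from Z1 to Z2 is any simple undirected path whose first edge points into Z1 (i.e. leaves Z1 via a parent).
Parents of Z1: {Z3, Z4}.
Enumerating:
  P1: Z1 <- Z3 -> Z2
  P2: Z1 <- Z4 <- Z3 -> Z2
That exhausts the simple backdoor paths. Count: 2.

2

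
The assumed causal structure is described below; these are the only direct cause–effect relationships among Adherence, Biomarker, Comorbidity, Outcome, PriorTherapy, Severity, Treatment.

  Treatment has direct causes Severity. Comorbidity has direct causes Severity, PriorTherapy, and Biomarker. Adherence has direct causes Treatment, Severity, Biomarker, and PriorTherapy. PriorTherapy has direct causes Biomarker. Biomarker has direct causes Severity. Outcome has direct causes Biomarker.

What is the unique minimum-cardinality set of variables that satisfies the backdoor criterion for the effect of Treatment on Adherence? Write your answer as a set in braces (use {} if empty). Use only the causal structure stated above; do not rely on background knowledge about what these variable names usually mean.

Variables eligible for adjustment (non-descendants of Treatment, excluding Treatment and Adherence): {Biomarker, Comorbidity, Outcome, PriorTherapy, Severity}.
Backdoor paths from Treatment to Adherence:
  P1: Treatment <- Severity -> Biomarker -> PriorTherapy -> Adherence
  P2: Treatment <- Severity -> Biomarker -> Comorbidity <- PriorTherapy -> Adherence
  P3: Treatment <- Severity -> Biomarker -> Adherence
  P4: Treatment <- Severity -> Comorbidity <- Biomarker -> PriorTherapy -> Adherence
  P5: Treatment <- Severity -> Comorbidity <- Biomarker -> Adherence
  P6: Treatment <- Severity -> Comorbidity <- PriorTherapy <- Biomarker -> Adherence
  P7: Treatment <- Severity -> Comorbidity <- PriorTherapy -> Adherence
  P8: Treatment <- Severity -> Adherence
The empty set is not sufficient: P1 (Treatment <- Severity -> Biomarker -> PriorTherapy -> Adherence) has no collider blocking it and no conditioned non-collider, so it is open.
Try {Severity}:
  P1: blocked at fork node Severity ∈ conditioning set.
  P2: blocked at fork node Severity ∈ conditioning set.
  P3: blocked at fork node Severity ∈ conditioning set.
  P4: blocked at fork node Severity ∈ conditioning set.
  P5: blocked at fork node Severity ∈ conditioning set.
  P6: blocked at fork node Severity ∈ conditioning set.
  P7: blocked at fork node Severity ∈ conditioning set.
  P8: blocked at fork node Severity ∈ conditioning set.
{Severity} contains no descendant of Treatment and blocks every backdoor path.
No other singleton works — e.g. {Biomarker} leaves P8 open — so {Severity} is the unique smallest valid adjustment set.

{Severity}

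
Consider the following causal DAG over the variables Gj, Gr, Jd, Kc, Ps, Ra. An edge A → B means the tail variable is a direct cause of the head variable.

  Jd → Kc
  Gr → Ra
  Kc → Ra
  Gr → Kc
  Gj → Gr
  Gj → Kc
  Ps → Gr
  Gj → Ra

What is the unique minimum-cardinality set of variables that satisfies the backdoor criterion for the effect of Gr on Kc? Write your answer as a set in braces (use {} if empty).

{Gj}

Variables eligible for adjustment (non-descendants of Gr, excluding Gr and Kc): {Gj, Jd, Ps}.
Backdoor paths from Gr to Kc:
  P1: Gr <- Gj -> Kc
  P2: Gr <- Gj -> Ra <- Kc
The empty set is not sufficient: P1 (Gr <- Gj -> Kc) has no collider blocking it and no conditioned non-collider, so it is open.
Try {Gj}:
  P1: blocked at fork node Gj ∈ conditioning set.
  P2: blocked at fork node Gj ∈ conditioning set.
{Gj} contains no descendant of Gr and blocks every backdoor path.
No other singleton works — e.g. {Ps} leaves P1 open — so {Gj} is the unique smallest valid adjustment set.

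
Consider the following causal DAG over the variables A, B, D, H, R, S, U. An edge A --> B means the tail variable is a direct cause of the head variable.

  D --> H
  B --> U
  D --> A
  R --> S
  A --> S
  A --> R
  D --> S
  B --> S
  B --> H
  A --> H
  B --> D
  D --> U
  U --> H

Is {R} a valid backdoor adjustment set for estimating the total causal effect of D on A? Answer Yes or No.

Backdoor paths from D to A (paths whose first edge points into D):
  P1: D <- B -> U -> H <- A
  P2: D <- B -> H <- A
  P3: D <- B -> S <- A
  P4: D <- B -> S <- R <- A
Condition 1 (no descendant of D in the set): FAILS — R is a descendant of D.
Condition 2 (every backdoor path blocked by {R}):
  P1: blocked at collider H (neither it nor any descendant is in the conditioning set).
  P2: blocked at collider H (neither it nor any descendant is in the conditioning set).
  P3: blocked at collider S (neither it nor any descendant is in the conditioning set).
  P4: blocked at collider S (neither it nor any descendant is in the conditioning set).
{R} does not satisfy the backdoor criterion.

No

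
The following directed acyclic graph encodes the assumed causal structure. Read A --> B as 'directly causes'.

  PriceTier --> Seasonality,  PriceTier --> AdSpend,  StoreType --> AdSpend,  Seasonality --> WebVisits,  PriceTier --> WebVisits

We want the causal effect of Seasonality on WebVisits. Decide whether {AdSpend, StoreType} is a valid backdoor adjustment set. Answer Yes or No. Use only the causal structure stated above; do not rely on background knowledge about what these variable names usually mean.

No

Backdoor paths from Seasonality to WebVisits (paths whose first edge points into Seasonality):
  P1: Seasonality <- PriceTier -> WebVisits
Condition 1 (no descendant of Seasonality in the set): holds — descendants of Seasonality are {WebVisits}; none are in {AdSpend, StoreType}.
Condition 2 (every backdoor path blocked by {AdSpend, StoreType}):
  P1: open — no interior node is in the conditioning set.
{AdSpend, StoreType} does not satisfy the backdoor criterion.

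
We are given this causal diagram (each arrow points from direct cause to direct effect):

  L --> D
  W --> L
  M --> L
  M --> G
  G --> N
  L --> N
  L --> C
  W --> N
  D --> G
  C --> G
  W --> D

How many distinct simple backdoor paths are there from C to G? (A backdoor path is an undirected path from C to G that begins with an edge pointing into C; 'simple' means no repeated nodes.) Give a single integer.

7

A backdoor path from C to G is any simple undirected path whose first edge points into C (i.e. leaves C via a parent).
Parents of C: {L}.
Enumerating:
  P1: C <- L <- M -> G
  P2: C <- L <- W -> D -> G
  P3: C <- L <- W -> N <- G
  P4: C <- L -> D <- W -> N <- G
  P5: C <- L -> D -> G
  P6: C <- L -> N <- W -> D -> G
  P7: C <- L -> N <- G
That exhausts the simple backdoor paths. Count: 7.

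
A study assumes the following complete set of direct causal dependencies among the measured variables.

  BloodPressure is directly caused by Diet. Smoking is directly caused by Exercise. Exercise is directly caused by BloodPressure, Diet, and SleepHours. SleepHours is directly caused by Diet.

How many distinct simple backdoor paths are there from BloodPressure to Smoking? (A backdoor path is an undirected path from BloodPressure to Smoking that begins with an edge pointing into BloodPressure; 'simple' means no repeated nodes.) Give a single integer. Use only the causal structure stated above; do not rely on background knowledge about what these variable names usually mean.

A backdoor path from BloodPressure to Smoking is any simple undirected path whose first edge points into BloodPressure (i.e. leaves BloodPressure via a parent).
Parents of BloodPressure: {Diet}.
Enumerating:
  P1: BloodPressure <- Diet -> SleepHours -> Exercise -> Smoking
  P2: BloodPressure <- Diet -> Exercise -> Smoking
That exhausts the simple backdoor paths. Count: 2.

2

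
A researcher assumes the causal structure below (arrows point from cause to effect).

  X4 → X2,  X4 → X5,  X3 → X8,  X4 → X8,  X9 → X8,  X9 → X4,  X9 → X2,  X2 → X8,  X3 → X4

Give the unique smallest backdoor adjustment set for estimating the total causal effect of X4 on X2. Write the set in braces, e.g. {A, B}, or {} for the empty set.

{X9}

Variables eligible for adjustment (non-descendants of X4, excluding X4 and X2): {X3, X9}.
Backdoor paths from X4 to X2:
  P1: X4 <- X9 -> X2
  P2: X4 <- X9 -> X8 <- X2
  P3: X4 <- X3 -> X8 <- X9 -> X2
  P4: X4 <- X3 -> X8 <- X2
The empty set is not sufficient: P1 (X4 <- X9 -> X2) has no collider blocking it and no conditioned non-collider, so it is open.
Try {X9}:
  P1: blocked at fork node X9 ∈ conditioning set.
  P2: blocked at fork node X9 ∈ conditioning set.
  P3: blocked at collider X8 (neither it nor any descendant is in the conditioning set).
  P4: blocked at collider X8 (neither it nor any descendant is in the conditioning set).
{X9} contains no descendant of X4 and blocks every backdoor path.
No other singleton works — e.g. {X3} leaves P1 open — so {X9} is the unique smallest valid adjustment set.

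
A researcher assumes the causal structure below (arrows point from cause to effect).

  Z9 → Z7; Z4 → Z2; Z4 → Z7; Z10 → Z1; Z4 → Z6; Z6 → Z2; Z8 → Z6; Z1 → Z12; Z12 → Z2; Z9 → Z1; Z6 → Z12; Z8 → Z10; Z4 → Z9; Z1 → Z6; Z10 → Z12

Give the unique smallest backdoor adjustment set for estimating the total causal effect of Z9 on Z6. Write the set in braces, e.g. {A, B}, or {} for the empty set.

{Z4}

Variables eligible for adjustment (non-descendants of Z9, excluding Z9 and Z6): {Z10, Z4, Z8}.
Backdoor paths from Z9 to Z6:
  P1: Z9 <- Z4 -> Z6
  P2: Z9 <- Z4 -> Z2 <- Z6
  P3: Z9 <- Z4 -> Z2 <- Z12 <- Z10 <- Z8 -> Z6
  P4: Z9 <- Z4 -> Z2 <- Z12 <- Z10 -> Z1 -> Z6
  P5: Z9 <- Z4 -> Z2 <- Z12 <- Z1 <- Z10 <- Z8 -> Z6
  P6: Z9 <- Z4 -> Z2 <- Z12 <- Z1 -> Z6
  P7: Z9 <- Z4 -> Z2 <- Z12 <- Z6
The empty set is not sufficient: P1 (Z9 <- Z4 -> Z6) has no collider blocking it and no conditioned non-collider, so it is open.
Try {Z4}:
  P1: blocked at fork node Z4 ∈ conditioning set.
  P2: blocked at fork node Z4 ∈ conditioning set.
  P3: blocked at fork node Z4 ∈ conditioning set.
  P4: blocked at fork node Z4 ∈ conditioning set.
  P5: blocked at fork node Z4 ∈ conditioning set.
  P6: blocked at fork node Z4 ∈ conditioning set.
  P7: blocked at fork node Z4 ∈ conditioning set.
{Z4} contains no descendant of Z9 and blocks every backdoor path.
No other singleton works — e.g. {Z8} leaves P1 open — so {Z4} is the unique smallest valid adjustment set.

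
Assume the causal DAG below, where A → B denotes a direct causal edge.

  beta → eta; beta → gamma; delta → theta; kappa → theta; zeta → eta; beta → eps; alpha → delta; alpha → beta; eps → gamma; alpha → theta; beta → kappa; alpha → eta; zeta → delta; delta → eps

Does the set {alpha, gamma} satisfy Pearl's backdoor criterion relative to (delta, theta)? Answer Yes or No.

Backdoor paths from delta to theta (paths whose first edge points into delta):
  P1: delta <- alpha -> beta -> kappa -> theta
  P2: delta <- alpha -> theta
  P3: delta <- alpha -> eta <- beta -> kappa -> theta
  P4: delta <- zeta -> eta <- alpha -> beta -> kappa -> theta
  P5: delta <- zeta -> eta <- alpha -> theta
  P6: delta <- zeta -> eta <- beta <- alpha -> theta
  P7: delta <- zeta -> eta <- beta -> kappa -> theta
Condition 1 (no descendant of delta in the set): FAILS — gamma is a descendant of delta.
Condition 2 (every backdoor path blocked by {alpha, gamma}):
  P1: blocked at fork node alpha ∈ conditioning set.
  P2: blocked at fork node alpha ∈ conditioning set.
  P3: blocked at fork node alpha ∈ conditioning set.
  P4: blocked at collider eta (neither it nor any descendant is in the conditioning set).
  P5: blocked at collider eta (neither it nor any descendant is in the conditioning set).
  P6: blocked at collider eta (neither it nor any descendant is in the conditioning set).
  P7: blocked at collider eta (neither it nor any descendant is in the conditioning set).
{alpha, gamma} does not satisfy the backdoor criterion.

No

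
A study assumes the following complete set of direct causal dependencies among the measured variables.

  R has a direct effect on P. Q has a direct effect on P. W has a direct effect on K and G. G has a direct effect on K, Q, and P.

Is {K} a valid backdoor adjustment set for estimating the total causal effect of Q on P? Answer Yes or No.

Backdoor paths from Q to P (paths whose first edge points into Q):
  P1: Q <- G -> P
Condition 1 (no descendant of Q in the set): holds — descendants of Q are {P}; none are in {K}.
Condition 2 (every backdoor path blocked by {K}):
  P1: open — no interior node is in the conditioning set.
{K} does not satisfy the backdoor criterion.

No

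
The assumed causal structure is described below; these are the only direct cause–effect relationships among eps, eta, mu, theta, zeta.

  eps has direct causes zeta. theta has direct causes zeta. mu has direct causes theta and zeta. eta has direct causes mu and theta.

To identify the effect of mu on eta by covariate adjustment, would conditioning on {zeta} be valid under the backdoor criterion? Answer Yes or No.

Backdoor paths from mu to eta (paths whose first edge points into mu):
  P1: mu <- zeta -> theta -> eta
  P2: mu <- theta -> eta
Condition 1 (no descendant of mu in the set): holds — descendants of mu are {eta}; none are in {zeta}.
Condition 2 (every backdoor path blocked by {zeta}):
  P1: blocked at fork node zeta ∈ conditioning set.
  P2: open — no interior node is in the conditioning set.
{zeta} does not satisfy the backdoor criterion.

No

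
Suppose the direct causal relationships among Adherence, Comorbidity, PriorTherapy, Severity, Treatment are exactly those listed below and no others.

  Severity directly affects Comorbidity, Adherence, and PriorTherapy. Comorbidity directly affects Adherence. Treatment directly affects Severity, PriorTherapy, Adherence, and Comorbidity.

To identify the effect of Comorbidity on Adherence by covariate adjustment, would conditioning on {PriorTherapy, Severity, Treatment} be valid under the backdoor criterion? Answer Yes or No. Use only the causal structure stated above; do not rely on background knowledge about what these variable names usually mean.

Yes

Backdoor paths from Comorbidity to Adherence (paths whose first edge points into Comorbidity):
  P1: Comorbidity <- Treatment -> Severity -> Adherence
  P2: Comorbidity <- Treatment -> PriorTherapy <- Severity -> Adherence
  P3: Comorbidity <- Treatment -> Adherence
  P4: Comorbidity <- Severity <- Treatment -> Adherence
  P5: Comorbidity <- Severity -> PriorTherapy <- Treatment -> Adherence
  P6: Comorbidity <- Severity -> Adherence
Condition 1 (no descendant of Comorbidity in the set): holds — descendants of Comorbidity are {Adherence}; none are in {PriorTherapy, Severity, Treatment}.
Condition 2 (every backdoor path blocked by {PriorTherapy, Severity, Treatment}):
  P1: blocked at fork node Treatment ∈ conditioning set.
  P2: blocked at fork node Treatment ∈ conditioning set.
  P3: blocked at fork node Treatment ∈ conditioning set.
  P4: blocked at chain node Severity ∈ conditioning set.
  P5: blocked at fork node Severity ∈ conditioning set.
  P6: blocked at fork node Severity ∈ conditioning set.
{PriorTherapy, Severity, Treatment} satisfies the backdoor criterion.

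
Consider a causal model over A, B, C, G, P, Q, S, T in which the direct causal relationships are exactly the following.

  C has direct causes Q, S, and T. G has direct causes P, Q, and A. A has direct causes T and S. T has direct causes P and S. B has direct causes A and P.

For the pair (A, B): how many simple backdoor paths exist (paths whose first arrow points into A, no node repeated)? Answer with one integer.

A backdoor path from A to B is any simple undirected path whose first edge points into A (i.e. leaves A via a parent).
Parents of A: {S, T}.
Enumerating:
  P1: A <- S -> T <- P -> B
  P2: A <- S -> T -> C <- Q -> G <- P -> B
  P3: A <- S -> C <- T <- P -> B
  P4: A <- S -> C <- Q -> G <- P -> B
  P5: A <- T <- S -> C <- Q -> G <- P -> B
  P6: A <- T <- P -> B
  P7: A <- T -> C <- Q -> G <- P -> B
That exhausts the simple backdoor paths. Count: 7.

7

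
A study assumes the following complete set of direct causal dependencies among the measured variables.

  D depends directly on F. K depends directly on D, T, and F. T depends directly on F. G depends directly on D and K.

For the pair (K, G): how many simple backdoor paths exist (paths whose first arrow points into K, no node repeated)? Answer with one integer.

3

A backdoor path from K to G is any simple undirected path whose first edge points into K (i.e. leaves K via a parent).
Parents of K: {D, F, T}.
Enumerating:
  P1: K <- F -> D -> G
  P2: K <- D -> G
  P3: K <- T <- F -> D -> G
That exhausts the simple backdoor paths. Count: 3.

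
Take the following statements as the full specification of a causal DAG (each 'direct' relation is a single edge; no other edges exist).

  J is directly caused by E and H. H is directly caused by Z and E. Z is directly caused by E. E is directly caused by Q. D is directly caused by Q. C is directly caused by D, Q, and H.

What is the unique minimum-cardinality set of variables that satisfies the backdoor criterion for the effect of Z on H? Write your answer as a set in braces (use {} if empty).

{E}

Variables eligible for adjustment (non-descendants of Z, excluding Z and H): {D, E, Q}.
Backdoor paths from Z to H:
  P1: Z <- E <- Q -> D -> C <- H
  P2: Z <- E <- Q -> C <- H
  P3: Z <- E -> H
  P4: Z <- E -> J <- H
The empty set is not sufficient: P3 (Z <- E -> H) has no collider blocking it and no conditioned non-collider, so it is open.
Try {E}:
  P1: blocked at chain node E ∈ conditioning set.
  P2: blocked at chain node E ∈ conditioning set.
  P3: blocked at fork node E ∈ conditioning set.
  P4: blocked at fork node E ∈ conditioning set.
{E} contains no descendant of Z and blocks every backdoor path.
No other singleton works — e.g. {Q} leaves P3 open — so {E} is the unique smallest valid adjustment set.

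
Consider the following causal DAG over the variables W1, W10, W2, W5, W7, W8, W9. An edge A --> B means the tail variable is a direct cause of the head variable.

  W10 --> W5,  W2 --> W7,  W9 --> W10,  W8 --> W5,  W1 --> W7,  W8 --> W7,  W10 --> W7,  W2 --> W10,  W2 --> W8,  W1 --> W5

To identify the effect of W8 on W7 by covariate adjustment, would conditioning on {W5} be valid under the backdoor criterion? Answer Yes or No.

Backdoor paths from W8 to W7 (paths whose first edge points into W8):
  P1: W8 <- W2 -> W10 -> W7
  P2: W8 <- W2 -> W10 -> W5 <- W1 -> W7
  P3: W8 <- W2 -> W7
Condition 1 (no descendant of W8 in the set): FAILS — W5 is a descendant of W8.
Condition 2 (every backdoor path blocked by {W5}):
  P1: open — no interior node is in the conditioning set.
  P2: open — collider(s) W5 are conditioned on (or have a conditioned descendant) and no non-collider on the path is in the set.
  P3: open — no interior node is in the conditioning set.
{W5} does not satisfy the backdoor criterion.

No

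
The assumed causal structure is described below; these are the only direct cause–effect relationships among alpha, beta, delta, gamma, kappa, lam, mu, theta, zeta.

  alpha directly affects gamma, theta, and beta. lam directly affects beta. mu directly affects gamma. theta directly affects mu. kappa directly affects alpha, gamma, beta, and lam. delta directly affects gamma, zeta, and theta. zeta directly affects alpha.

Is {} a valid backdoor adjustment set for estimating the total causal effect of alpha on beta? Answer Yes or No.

Backdoor paths from alpha to beta (paths whose first edge points into alpha):
  P1: alpha <- kappa -> lam -> beta
  P2: alpha <- kappa -> beta
  P3: alpha <- zeta <- delta -> theta -> mu -> gamma <- kappa -> lam -> beta
  P4: alpha <- zeta <- delta -> theta -> mu -> gamma <- kappa -> beta
  P5: alpha <- zeta <- delta -> gamma <- kappa -> lam -> beta
  P6: alpha <- zeta <- delta -> gamma <- kappa -> beta
Condition 1 (no descendant of alpha in the set): holds — descendants of alpha are {beta, gamma, mu, theta}; none are in {}.
Condition 2 (every backdoor path blocked by {}):
  P1: open — no interior node is in the conditioning set.
  P2: open — no interior node is in the conditioning set.
  P3: blocked at collider gamma (neither it nor any descendant is in the conditioning set).
  P4: blocked at collider gamma (neither it nor any descendant is in the conditioning set).
  P5: blocked at collider gamma (neither it nor any descendant is in the conditioning set).
  P6: blocked at collider gamma (neither it nor any descendant is in the conditioning set).
{} does not satisfy the backdoor criterion.

No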